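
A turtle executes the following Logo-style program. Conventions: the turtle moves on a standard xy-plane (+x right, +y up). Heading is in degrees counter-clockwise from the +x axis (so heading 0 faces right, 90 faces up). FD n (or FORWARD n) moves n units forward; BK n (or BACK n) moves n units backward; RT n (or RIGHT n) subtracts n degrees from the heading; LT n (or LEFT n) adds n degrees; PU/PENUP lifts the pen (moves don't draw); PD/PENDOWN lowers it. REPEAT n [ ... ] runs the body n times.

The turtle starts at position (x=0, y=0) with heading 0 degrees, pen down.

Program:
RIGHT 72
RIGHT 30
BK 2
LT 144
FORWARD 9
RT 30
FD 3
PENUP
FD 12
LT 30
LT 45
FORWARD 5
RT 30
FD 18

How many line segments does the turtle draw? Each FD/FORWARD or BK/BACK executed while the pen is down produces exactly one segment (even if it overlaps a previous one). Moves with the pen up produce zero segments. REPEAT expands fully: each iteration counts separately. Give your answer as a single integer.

Answer: 3

Derivation:
Executing turtle program step by step:
Start: pos=(0,0), heading=0, pen down
RT 72: heading 0 -> 288
RT 30: heading 288 -> 258
BK 2: (0,0) -> (0.416,1.956) [heading=258, draw]
LT 144: heading 258 -> 42
FD 9: (0.416,1.956) -> (7.104,7.978) [heading=42, draw]
RT 30: heading 42 -> 12
FD 3: (7.104,7.978) -> (10.039,8.602) [heading=12, draw]
PU: pen up
FD 12: (10.039,8.602) -> (21.776,11.097) [heading=12, move]
LT 30: heading 12 -> 42
LT 45: heading 42 -> 87
FD 5: (21.776,11.097) -> (22.038,16.09) [heading=87, move]
RT 30: heading 87 -> 57
FD 18: (22.038,16.09) -> (31.842,31.186) [heading=57, move]
Final: pos=(31.842,31.186), heading=57, 3 segment(s) drawn
Segments drawn: 3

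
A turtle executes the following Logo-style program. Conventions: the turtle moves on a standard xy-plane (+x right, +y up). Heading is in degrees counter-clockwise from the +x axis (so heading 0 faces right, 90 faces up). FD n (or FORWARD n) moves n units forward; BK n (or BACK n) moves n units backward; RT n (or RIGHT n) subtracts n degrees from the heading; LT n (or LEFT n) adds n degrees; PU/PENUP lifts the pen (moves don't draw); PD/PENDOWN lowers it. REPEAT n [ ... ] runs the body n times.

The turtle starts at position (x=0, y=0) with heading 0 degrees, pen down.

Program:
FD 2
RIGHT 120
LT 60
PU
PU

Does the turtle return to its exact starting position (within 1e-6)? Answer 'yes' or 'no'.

Executing turtle program step by step:
Start: pos=(0,0), heading=0, pen down
FD 2: (0,0) -> (2,0) [heading=0, draw]
RT 120: heading 0 -> 240
LT 60: heading 240 -> 300
PU: pen up
PU: pen up
Final: pos=(2,0), heading=300, 1 segment(s) drawn

Start position: (0, 0)
Final position: (2, 0)
Distance = 2; >= 1e-6 -> NOT closed

Answer: no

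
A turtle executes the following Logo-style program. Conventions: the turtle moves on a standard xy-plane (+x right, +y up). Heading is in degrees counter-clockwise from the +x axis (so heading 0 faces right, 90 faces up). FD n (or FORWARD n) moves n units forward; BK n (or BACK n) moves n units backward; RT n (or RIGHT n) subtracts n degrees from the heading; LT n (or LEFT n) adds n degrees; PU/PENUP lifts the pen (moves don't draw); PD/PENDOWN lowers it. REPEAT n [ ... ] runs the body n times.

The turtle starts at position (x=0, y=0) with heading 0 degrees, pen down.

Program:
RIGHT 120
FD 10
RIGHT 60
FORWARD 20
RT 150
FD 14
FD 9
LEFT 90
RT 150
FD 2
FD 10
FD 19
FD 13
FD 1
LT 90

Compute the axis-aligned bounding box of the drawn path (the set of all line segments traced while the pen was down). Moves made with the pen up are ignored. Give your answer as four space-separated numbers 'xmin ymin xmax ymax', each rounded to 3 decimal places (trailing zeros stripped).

Executing turtle program step by step:
Start: pos=(0,0), heading=0, pen down
RT 120: heading 0 -> 240
FD 10: (0,0) -> (-5,-8.66) [heading=240, draw]
RT 60: heading 240 -> 180
FD 20: (-5,-8.66) -> (-25,-8.66) [heading=180, draw]
RT 150: heading 180 -> 30
FD 14: (-25,-8.66) -> (-12.876,-1.66) [heading=30, draw]
FD 9: (-12.876,-1.66) -> (-5.081,2.84) [heading=30, draw]
LT 90: heading 30 -> 120
RT 150: heading 120 -> 330
FD 2: (-5.081,2.84) -> (-3.349,1.84) [heading=330, draw]
FD 10: (-3.349,1.84) -> (5.311,-3.16) [heading=330, draw]
FD 19: (5.311,-3.16) -> (21.765,-12.66) [heading=330, draw]
FD 13: (21.765,-12.66) -> (33.024,-19.16) [heading=330, draw]
FD 1: (33.024,-19.16) -> (33.89,-19.66) [heading=330, draw]
LT 90: heading 330 -> 60
Final: pos=(33.89,-19.66), heading=60, 9 segment(s) drawn

Segment endpoints: x in {-25, -12.876, -5.081, -5, -3.349, 0, 5.311, 21.765, 33.024, 33.89}, y in {-19.66, -19.16, -12.66, -8.66, -8.66, -3.16, -1.66, 0, 1.84, 2.84}
xmin=-25, ymin=-19.66, xmax=33.89, ymax=2.84

Answer: -25 -19.66 33.89 2.84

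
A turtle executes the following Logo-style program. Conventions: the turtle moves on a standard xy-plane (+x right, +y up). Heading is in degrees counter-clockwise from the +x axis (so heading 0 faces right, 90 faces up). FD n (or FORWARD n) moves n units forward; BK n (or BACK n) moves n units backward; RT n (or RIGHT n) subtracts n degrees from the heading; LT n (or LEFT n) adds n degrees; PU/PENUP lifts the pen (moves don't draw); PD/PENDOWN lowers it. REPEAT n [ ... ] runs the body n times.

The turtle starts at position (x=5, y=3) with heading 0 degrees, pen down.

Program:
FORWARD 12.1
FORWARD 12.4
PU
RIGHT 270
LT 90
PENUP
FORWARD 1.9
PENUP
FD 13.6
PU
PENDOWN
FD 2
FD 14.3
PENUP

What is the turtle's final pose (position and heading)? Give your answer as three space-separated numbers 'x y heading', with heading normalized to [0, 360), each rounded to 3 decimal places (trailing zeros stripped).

Executing turtle program step by step:
Start: pos=(5,3), heading=0, pen down
FD 12.1: (5,3) -> (17.1,3) [heading=0, draw]
FD 12.4: (17.1,3) -> (29.5,3) [heading=0, draw]
PU: pen up
RT 270: heading 0 -> 90
LT 90: heading 90 -> 180
PU: pen up
FD 1.9: (29.5,3) -> (27.6,3) [heading=180, move]
PU: pen up
FD 13.6: (27.6,3) -> (14,3) [heading=180, move]
PU: pen up
PD: pen down
FD 2: (14,3) -> (12,3) [heading=180, draw]
FD 14.3: (12,3) -> (-2.3,3) [heading=180, draw]
PU: pen up
Final: pos=(-2.3,3), heading=180, 4 segment(s) drawn

Answer: -2.3 3 180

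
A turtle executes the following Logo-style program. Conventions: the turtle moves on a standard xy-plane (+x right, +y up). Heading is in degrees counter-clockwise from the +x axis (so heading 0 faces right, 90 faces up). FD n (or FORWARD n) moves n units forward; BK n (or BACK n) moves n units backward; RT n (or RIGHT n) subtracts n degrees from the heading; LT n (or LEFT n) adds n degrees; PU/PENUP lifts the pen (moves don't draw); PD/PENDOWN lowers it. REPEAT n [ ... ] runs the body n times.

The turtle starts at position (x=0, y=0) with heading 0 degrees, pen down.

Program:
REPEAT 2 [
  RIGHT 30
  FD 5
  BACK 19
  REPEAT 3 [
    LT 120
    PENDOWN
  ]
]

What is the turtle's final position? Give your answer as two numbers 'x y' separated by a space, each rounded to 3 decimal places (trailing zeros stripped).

Executing turtle program step by step:
Start: pos=(0,0), heading=0, pen down
REPEAT 2 [
  -- iteration 1/2 --
  RT 30: heading 0 -> 330
  FD 5: (0,0) -> (4.33,-2.5) [heading=330, draw]
  BK 19: (4.33,-2.5) -> (-12.124,7) [heading=330, draw]
  REPEAT 3 [
    -- iteration 1/3 --
    LT 120: heading 330 -> 90
    PD: pen down
    -- iteration 2/3 --
    LT 120: heading 90 -> 210
    PD: pen down
    -- iteration 3/3 --
    LT 120: heading 210 -> 330
    PD: pen down
  ]
  -- iteration 2/2 --
  RT 30: heading 330 -> 300
  FD 5: (-12.124,7) -> (-9.624,2.67) [heading=300, draw]
  BK 19: (-9.624,2.67) -> (-19.124,19.124) [heading=300, draw]
  REPEAT 3 [
    -- iteration 1/3 --
    LT 120: heading 300 -> 60
    PD: pen down
    -- iteration 2/3 --
    LT 120: heading 60 -> 180
    PD: pen down
    -- iteration 3/3 --
    LT 120: heading 180 -> 300
    PD: pen down
  ]
]
Final: pos=(-19.124,19.124), heading=300, 4 segment(s) drawn

Answer: -19.124 19.124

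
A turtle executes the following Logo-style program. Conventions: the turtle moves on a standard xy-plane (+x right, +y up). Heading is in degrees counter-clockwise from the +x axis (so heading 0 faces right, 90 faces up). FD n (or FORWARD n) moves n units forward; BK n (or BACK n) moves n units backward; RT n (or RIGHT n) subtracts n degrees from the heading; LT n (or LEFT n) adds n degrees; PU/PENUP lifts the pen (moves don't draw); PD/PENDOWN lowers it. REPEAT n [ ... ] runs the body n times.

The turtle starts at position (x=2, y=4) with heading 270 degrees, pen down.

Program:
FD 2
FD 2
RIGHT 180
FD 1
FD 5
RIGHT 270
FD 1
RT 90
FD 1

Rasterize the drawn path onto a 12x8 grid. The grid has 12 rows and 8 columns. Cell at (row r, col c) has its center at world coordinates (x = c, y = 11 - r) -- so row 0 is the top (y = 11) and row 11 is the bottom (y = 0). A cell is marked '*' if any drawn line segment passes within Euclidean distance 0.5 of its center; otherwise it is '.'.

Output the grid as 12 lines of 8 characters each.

Segment 0: (2,4) -> (2,2)
Segment 1: (2,2) -> (2,0)
Segment 2: (2,0) -> (2,1)
Segment 3: (2,1) -> (2,6)
Segment 4: (2,6) -> (1,6)
Segment 5: (1,6) -> (1,7)

Answer: ........
........
........
........
.*......
.**.....
..*.....
..*.....
..*.....
..*.....
..*.....
..*.....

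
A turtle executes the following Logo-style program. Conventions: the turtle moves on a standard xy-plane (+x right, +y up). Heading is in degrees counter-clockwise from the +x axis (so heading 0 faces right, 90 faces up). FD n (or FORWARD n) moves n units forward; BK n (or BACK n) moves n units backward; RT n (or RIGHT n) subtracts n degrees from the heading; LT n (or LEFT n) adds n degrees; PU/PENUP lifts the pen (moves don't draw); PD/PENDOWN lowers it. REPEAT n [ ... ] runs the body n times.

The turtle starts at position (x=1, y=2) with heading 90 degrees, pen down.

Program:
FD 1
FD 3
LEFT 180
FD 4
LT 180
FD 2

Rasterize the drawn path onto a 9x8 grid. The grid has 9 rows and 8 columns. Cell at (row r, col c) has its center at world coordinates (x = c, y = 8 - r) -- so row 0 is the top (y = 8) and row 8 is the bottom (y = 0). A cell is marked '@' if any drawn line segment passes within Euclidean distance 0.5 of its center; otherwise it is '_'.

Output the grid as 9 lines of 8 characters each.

Answer: ________
________
_@______
_@______
_@______
_@______
_@______
________
________

Derivation:
Segment 0: (1,2) -> (1,3)
Segment 1: (1,3) -> (1,6)
Segment 2: (1,6) -> (1,2)
Segment 3: (1,2) -> (1,4)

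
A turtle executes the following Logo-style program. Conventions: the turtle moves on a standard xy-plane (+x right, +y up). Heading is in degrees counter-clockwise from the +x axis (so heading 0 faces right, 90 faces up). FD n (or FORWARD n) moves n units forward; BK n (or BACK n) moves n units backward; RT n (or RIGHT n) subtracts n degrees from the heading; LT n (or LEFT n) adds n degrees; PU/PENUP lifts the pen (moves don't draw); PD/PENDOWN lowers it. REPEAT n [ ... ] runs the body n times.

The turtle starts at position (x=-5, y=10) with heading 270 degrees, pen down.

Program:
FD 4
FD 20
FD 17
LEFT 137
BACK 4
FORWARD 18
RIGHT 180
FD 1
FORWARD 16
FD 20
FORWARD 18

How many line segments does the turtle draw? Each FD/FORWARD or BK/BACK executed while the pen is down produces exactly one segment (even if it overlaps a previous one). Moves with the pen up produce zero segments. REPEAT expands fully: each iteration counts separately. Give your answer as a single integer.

Answer: 9

Derivation:
Executing turtle program step by step:
Start: pos=(-5,10), heading=270, pen down
FD 4: (-5,10) -> (-5,6) [heading=270, draw]
FD 20: (-5,6) -> (-5,-14) [heading=270, draw]
FD 17: (-5,-14) -> (-5,-31) [heading=270, draw]
LT 137: heading 270 -> 47
BK 4: (-5,-31) -> (-7.728,-33.925) [heading=47, draw]
FD 18: (-7.728,-33.925) -> (4.548,-20.761) [heading=47, draw]
RT 180: heading 47 -> 227
FD 1: (4.548,-20.761) -> (3.866,-21.492) [heading=227, draw]
FD 16: (3.866,-21.492) -> (-7.046,-33.194) [heading=227, draw]
FD 20: (-7.046,-33.194) -> (-20.686,-47.821) [heading=227, draw]
FD 18: (-20.686,-47.821) -> (-32.962,-60.986) [heading=227, draw]
Final: pos=(-32.962,-60.986), heading=227, 9 segment(s) drawn
Segments drawn: 9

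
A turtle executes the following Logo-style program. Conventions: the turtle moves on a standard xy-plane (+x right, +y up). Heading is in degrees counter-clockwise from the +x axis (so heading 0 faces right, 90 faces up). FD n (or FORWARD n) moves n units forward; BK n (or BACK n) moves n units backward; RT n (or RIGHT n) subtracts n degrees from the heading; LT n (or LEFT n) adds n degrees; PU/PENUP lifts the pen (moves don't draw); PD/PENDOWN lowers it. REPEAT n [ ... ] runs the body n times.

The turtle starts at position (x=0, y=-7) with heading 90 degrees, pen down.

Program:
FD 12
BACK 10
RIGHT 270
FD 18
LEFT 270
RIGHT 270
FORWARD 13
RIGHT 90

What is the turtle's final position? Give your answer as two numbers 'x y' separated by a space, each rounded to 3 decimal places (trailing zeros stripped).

Answer: -31 -5

Derivation:
Executing turtle program step by step:
Start: pos=(0,-7), heading=90, pen down
FD 12: (0,-7) -> (0,5) [heading=90, draw]
BK 10: (0,5) -> (0,-5) [heading=90, draw]
RT 270: heading 90 -> 180
FD 18: (0,-5) -> (-18,-5) [heading=180, draw]
LT 270: heading 180 -> 90
RT 270: heading 90 -> 180
FD 13: (-18,-5) -> (-31,-5) [heading=180, draw]
RT 90: heading 180 -> 90
Final: pos=(-31,-5), heading=90, 4 segment(s) drawn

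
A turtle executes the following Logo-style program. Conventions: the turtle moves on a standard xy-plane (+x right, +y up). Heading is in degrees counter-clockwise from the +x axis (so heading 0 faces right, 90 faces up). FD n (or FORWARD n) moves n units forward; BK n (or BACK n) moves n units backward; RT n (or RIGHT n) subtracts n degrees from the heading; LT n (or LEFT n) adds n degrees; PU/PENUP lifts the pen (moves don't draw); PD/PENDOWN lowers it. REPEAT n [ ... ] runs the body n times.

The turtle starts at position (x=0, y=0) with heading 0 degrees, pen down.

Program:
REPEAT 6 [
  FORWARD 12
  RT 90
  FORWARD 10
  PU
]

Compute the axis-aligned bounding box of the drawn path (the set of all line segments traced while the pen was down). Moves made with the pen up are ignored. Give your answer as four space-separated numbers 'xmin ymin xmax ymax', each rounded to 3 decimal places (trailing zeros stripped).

Executing turtle program step by step:
Start: pos=(0,0), heading=0, pen down
REPEAT 6 [
  -- iteration 1/6 --
  FD 12: (0,0) -> (12,0) [heading=0, draw]
  RT 90: heading 0 -> 270
  FD 10: (12,0) -> (12,-10) [heading=270, draw]
  PU: pen up
  -- iteration 2/6 --
  FD 12: (12,-10) -> (12,-22) [heading=270, move]
  RT 90: heading 270 -> 180
  FD 10: (12,-22) -> (2,-22) [heading=180, move]
  PU: pen up
  -- iteration 3/6 --
  FD 12: (2,-22) -> (-10,-22) [heading=180, move]
  RT 90: heading 180 -> 90
  FD 10: (-10,-22) -> (-10,-12) [heading=90, move]
  PU: pen up
  -- iteration 4/6 --
  FD 12: (-10,-12) -> (-10,0) [heading=90, move]
  RT 90: heading 90 -> 0
  FD 10: (-10,0) -> (0,0) [heading=0, move]
  PU: pen up
  -- iteration 5/6 --
  FD 12: (0,0) -> (12,0) [heading=0, move]
  RT 90: heading 0 -> 270
  FD 10: (12,0) -> (12,-10) [heading=270, move]
  PU: pen up
  -- iteration 6/6 --
  FD 12: (12,-10) -> (12,-22) [heading=270, move]
  RT 90: heading 270 -> 180
  FD 10: (12,-22) -> (2,-22) [heading=180, move]
  PU: pen up
]
Final: pos=(2,-22), heading=180, 2 segment(s) drawn

Segment endpoints: x in {0, 12}, y in {-10, 0}
xmin=0, ymin=-10, xmax=12, ymax=0

Answer: 0 -10 12 0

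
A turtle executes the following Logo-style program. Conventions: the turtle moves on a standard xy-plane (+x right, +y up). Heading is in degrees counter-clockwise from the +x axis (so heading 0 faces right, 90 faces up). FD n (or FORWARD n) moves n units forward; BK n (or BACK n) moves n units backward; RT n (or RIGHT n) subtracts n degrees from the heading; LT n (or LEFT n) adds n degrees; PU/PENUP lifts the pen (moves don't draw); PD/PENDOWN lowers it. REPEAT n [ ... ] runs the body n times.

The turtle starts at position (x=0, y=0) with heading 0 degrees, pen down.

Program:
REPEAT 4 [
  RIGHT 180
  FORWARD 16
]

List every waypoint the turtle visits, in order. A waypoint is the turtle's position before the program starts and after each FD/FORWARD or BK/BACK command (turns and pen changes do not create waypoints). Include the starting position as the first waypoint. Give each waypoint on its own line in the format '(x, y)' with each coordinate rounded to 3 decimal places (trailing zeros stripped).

Answer: (0, 0)
(-16, 0)
(0, 0)
(-16, 0)
(0, 0)

Derivation:
Executing turtle program step by step:
Start: pos=(0,0), heading=0, pen down
REPEAT 4 [
  -- iteration 1/4 --
  RT 180: heading 0 -> 180
  FD 16: (0,0) -> (-16,0) [heading=180, draw]
  -- iteration 2/4 --
  RT 180: heading 180 -> 0
  FD 16: (-16,0) -> (0,0) [heading=0, draw]
  -- iteration 3/4 --
  RT 180: heading 0 -> 180
  FD 16: (0,0) -> (-16,0) [heading=180, draw]
  -- iteration 4/4 --
  RT 180: heading 180 -> 0
  FD 16: (-16,0) -> (0,0) [heading=0, draw]
]
Final: pos=(0,0), heading=0, 4 segment(s) drawn
Waypoints (5 total):
(0, 0)
(-16, 0)
(0, 0)
(-16, 0)
(0, 0)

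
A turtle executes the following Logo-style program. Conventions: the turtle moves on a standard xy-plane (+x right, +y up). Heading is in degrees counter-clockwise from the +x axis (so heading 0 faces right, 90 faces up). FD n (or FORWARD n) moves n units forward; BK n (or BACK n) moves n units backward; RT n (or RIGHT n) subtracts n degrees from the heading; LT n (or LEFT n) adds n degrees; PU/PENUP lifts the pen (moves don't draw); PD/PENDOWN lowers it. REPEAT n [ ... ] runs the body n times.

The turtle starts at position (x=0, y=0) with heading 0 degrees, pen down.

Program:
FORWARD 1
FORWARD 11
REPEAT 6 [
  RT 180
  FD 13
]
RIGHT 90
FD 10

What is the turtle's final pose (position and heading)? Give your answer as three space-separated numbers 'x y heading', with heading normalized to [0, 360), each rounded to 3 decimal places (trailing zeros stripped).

Answer: 12 -10 270

Derivation:
Executing turtle program step by step:
Start: pos=(0,0), heading=0, pen down
FD 1: (0,0) -> (1,0) [heading=0, draw]
FD 11: (1,0) -> (12,0) [heading=0, draw]
REPEAT 6 [
  -- iteration 1/6 --
  RT 180: heading 0 -> 180
  FD 13: (12,0) -> (-1,0) [heading=180, draw]
  -- iteration 2/6 --
  RT 180: heading 180 -> 0
  FD 13: (-1,0) -> (12,0) [heading=0, draw]
  -- iteration 3/6 --
  RT 180: heading 0 -> 180
  FD 13: (12,0) -> (-1,0) [heading=180, draw]
  -- iteration 4/6 --
  RT 180: heading 180 -> 0
  FD 13: (-1,0) -> (12,0) [heading=0, draw]
  -- iteration 5/6 --
  RT 180: heading 0 -> 180
  FD 13: (12,0) -> (-1,0) [heading=180, draw]
  -- iteration 6/6 --
  RT 180: heading 180 -> 0
  FD 13: (-1,0) -> (12,0) [heading=0, draw]
]
RT 90: heading 0 -> 270
FD 10: (12,0) -> (12,-10) [heading=270, draw]
Final: pos=(12,-10), heading=270, 9 segment(s) drawn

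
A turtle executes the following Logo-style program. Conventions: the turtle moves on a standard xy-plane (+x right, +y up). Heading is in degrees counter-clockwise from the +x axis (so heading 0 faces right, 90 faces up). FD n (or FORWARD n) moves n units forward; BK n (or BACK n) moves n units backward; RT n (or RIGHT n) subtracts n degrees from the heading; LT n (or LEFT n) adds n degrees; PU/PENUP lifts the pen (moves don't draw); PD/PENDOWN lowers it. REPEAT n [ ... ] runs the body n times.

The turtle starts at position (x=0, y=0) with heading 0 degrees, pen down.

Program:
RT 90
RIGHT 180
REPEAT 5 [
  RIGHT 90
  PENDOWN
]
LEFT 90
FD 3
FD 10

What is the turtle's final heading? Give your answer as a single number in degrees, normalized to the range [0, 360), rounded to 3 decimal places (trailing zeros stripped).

Answer: 90

Derivation:
Executing turtle program step by step:
Start: pos=(0,0), heading=0, pen down
RT 90: heading 0 -> 270
RT 180: heading 270 -> 90
REPEAT 5 [
  -- iteration 1/5 --
  RT 90: heading 90 -> 0
  PD: pen down
  -- iteration 2/5 --
  RT 90: heading 0 -> 270
  PD: pen down
  -- iteration 3/5 --
  RT 90: heading 270 -> 180
  PD: pen down
  -- iteration 4/5 --
  RT 90: heading 180 -> 90
  PD: pen down
  -- iteration 5/5 --
  RT 90: heading 90 -> 0
  PD: pen down
]
LT 90: heading 0 -> 90
FD 3: (0,0) -> (0,3) [heading=90, draw]
FD 10: (0,3) -> (0,13) [heading=90, draw]
Final: pos=(0,13), heading=90, 2 segment(s) drawn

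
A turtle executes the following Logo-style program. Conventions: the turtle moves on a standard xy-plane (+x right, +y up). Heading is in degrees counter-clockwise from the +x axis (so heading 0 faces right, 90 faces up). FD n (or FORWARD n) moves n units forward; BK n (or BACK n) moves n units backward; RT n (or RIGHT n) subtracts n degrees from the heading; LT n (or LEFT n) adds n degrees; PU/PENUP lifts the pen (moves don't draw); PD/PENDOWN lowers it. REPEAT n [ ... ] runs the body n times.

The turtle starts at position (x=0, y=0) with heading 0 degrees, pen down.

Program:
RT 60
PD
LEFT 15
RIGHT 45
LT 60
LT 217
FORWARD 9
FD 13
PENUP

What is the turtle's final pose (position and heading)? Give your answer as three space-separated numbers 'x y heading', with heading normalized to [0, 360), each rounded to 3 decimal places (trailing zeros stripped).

Executing turtle program step by step:
Start: pos=(0,0), heading=0, pen down
RT 60: heading 0 -> 300
PD: pen down
LT 15: heading 300 -> 315
RT 45: heading 315 -> 270
LT 60: heading 270 -> 330
LT 217: heading 330 -> 187
FD 9: (0,0) -> (-8.933,-1.097) [heading=187, draw]
FD 13: (-8.933,-1.097) -> (-21.836,-2.681) [heading=187, draw]
PU: pen up
Final: pos=(-21.836,-2.681), heading=187, 2 segment(s) drawn

Answer: -21.836 -2.681 187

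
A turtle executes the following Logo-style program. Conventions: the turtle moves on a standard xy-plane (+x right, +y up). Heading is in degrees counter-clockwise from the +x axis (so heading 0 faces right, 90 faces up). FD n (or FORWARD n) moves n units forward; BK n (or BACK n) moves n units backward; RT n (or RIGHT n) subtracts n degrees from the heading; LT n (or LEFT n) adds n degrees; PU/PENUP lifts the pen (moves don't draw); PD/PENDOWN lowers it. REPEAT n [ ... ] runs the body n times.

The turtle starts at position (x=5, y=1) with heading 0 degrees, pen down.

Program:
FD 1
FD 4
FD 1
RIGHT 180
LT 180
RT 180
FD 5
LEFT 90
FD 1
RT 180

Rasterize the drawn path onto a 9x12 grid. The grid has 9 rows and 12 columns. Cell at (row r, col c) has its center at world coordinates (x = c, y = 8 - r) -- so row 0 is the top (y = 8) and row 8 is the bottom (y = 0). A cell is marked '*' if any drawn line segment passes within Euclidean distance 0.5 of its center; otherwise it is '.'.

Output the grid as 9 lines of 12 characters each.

Segment 0: (5,1) -> (6,1)
Segment 1: (6,1) -> (10,1)
Segment 2: (10,1) -> (11,1)
Segment 3: (11,1) -> (6,1)
Segment 4: (6,1) -> (6,-0)

Answer: ............
............
............
............
............
............
............
.....*******
......*.....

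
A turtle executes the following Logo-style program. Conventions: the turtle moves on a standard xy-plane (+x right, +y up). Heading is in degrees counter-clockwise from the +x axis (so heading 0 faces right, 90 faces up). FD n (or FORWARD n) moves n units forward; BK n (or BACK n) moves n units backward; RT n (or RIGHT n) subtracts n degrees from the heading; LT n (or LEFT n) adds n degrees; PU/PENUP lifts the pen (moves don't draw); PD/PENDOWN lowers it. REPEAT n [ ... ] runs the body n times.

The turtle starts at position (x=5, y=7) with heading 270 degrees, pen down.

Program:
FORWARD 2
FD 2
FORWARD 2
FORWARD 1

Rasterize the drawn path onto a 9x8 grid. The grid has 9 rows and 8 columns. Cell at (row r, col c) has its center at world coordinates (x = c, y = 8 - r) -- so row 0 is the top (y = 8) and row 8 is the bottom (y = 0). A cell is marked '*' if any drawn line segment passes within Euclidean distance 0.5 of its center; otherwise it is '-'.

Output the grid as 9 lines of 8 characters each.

Answer: --------
-----*--
-----*--
-----*--
-----*--
-----*--
-----*--
-----*--
-----*--

Derivation:
Segment 0: (5,7) -> (5,5)
Segment 1: (5,5) -> (5,3)
Segment 2: (5,3) -> (5,1)
Segment 3: (5,1) -> (5,0)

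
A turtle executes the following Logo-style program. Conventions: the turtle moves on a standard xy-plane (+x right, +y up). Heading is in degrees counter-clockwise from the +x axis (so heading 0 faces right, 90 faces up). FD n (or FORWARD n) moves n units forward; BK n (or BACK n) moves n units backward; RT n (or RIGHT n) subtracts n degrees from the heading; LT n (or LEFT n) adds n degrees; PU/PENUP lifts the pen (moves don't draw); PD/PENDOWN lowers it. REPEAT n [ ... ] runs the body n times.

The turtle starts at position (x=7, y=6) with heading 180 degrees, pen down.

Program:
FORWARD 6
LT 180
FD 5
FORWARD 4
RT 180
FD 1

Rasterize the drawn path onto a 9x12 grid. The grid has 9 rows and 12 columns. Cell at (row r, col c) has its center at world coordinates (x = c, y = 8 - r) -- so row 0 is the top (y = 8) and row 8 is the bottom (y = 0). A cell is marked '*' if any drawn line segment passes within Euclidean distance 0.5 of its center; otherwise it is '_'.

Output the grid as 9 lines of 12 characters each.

Segment 0: (7,6) -> (1,6)
Segment 1: (1,6) -> (6,6)
Segment 2: (6,6) -> (10,6)
Segment 3: (10,6) -> (9,6)

Answer: ____________
____________
_**********_
____________
____________
____________
____________
____________
____________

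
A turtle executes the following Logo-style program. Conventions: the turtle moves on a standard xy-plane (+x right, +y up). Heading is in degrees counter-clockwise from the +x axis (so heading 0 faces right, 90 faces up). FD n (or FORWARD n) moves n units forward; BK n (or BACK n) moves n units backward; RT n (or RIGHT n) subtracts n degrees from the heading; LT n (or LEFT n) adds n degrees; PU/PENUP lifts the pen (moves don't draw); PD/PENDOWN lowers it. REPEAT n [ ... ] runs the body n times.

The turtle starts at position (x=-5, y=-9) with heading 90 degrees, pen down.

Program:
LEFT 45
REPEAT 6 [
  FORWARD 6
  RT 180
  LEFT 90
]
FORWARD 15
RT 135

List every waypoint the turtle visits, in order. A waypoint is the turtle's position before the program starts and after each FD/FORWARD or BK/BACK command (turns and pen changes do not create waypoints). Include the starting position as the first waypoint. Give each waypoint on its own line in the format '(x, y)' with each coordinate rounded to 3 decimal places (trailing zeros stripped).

Answer: (-5, -9)
(-9.243, -4.757)
(-5, -0.515)
(-0.757, -4.757)
(-5, -9)
(-9.243, -4.757)
(-5, -0.515)
(5.607, -11.121)

Derivation:
Executing turtle program step by step:
Start: pos=(-5,-9), heading=90, pen down
LT 45: heading 90 -> 135
REPEAT 6 [
  -- iteration 1/6 --
  FD 6: (-5,-9) -> (-9.243,-4.757) [heading=135, draw]
  RT 180: heading 135 -> 315
  LT 90: heading 315 -> 45
  -- iteration 2/6 --
  FD 6: (-9.243,-4.757) -> (-5,-0.515) [heading=45, draw]
  RT 180: heading 45 -> 225
  LT 90: heading 225 -> 315
  -- iteration 3/6 --
  FD 6: (-5,-0.515) -> (-0.757,-4.757) [heading=315, draw]
  RT 180: heading 315 -> 135
  LT 90: heading 135 -> 225
  -- iteration 4/6 --
  FD 6: (-0.757,-4.757) -> (-5,-9) [heading=225, draw]
  RT 180: heading 225 -> 45
  LT 90: heading 45 -> 135
  -- iteration 5/6 --
  FD 6: (-5,-9) -> (-9.243,-4.757) [heading=135, draw]
  RT 180: heading 135 -> 315
  LT 90: heading 315 -> 45
  -- iteration 6/6 --
  FD 6: (-9.243,-4.757) -> (-5,-0.515) [heading=45, draw]
  RT 180: heading 45 -> 225
  LT 90: heading 225 -> 315
]
FD 15: (-5,-0.515) -> (5.607,-11.121) [heading=315, draw]
RT 135: heading 315 -> 180
Final: pos=(5.607,-11.121), heading=180, 7 segment(s) drawn
Waypoints (8 total):
(-5, -9)
(-9.243, -4.757)
(-5, -0.515)
(-0.757, -4.757)
(-5, -9)
(-9.243, -4.757)
(-5, -0.515)
(5.607, -11.121)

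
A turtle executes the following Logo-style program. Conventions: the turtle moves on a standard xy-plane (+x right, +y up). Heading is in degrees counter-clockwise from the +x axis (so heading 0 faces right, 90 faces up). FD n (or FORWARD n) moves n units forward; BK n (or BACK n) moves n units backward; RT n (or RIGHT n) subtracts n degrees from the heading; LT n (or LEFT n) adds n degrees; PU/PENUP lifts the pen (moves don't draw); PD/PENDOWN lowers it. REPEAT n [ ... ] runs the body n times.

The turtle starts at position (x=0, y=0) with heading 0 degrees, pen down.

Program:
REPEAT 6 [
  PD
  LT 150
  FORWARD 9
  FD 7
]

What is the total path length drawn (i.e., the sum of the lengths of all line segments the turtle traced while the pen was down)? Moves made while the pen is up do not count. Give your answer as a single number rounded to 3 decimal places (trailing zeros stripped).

Answer: 96

Derivation:
Executing turtle program step by step:
Start: pos=(0,0), heading=0, pen down
REPEAT 6 [
  -- iteration 1/6 --
  PD: pen down
  LT 150: heading 0 -> 150
  FD 9: (0,0) -> (-7.794,4.5) [heading=150, draw]
  FD 7: (-7.794,4.5) -> (-13.856,8) [heading=150, draw]
  -- iteration 2/6 --
  PD: pen down
  LT 150: heading 150 -> 300
  FD 9: (-13.856,8) -> (-9.356,0.206) [heading=300, draw]
  FD 7: (-9.356,0.206) -> (-5.856,-5.856) [heading=300, draw]
  -- iteration 3/6 --
  PD: pen down
  LT 150: heading 300 -> 90
  FD 9: (-5.856,-5.856) -> (-5.856,3.144) [heading=90, draw]
  FD 7: (-5.856,3.144) -> (-5.856,10.144) [heading=90, draw]
  -- iteration 4/6 --
  PD: pen down
  LT 150: heading 90 -> 240
  FD 9: (-5.856,10.144) -> (-10.356,2.349) [heading=240, draw]
  FD 7: (-10.356,2.349) -> (-13.856,-3.713) [heading=240, draw]
  -- iteration 5/6 --
  PD: pen down
  LT 150: heading 240 -> 30
  FD 9: (-13.856,-3.713) -> (-6.062,0.787) [heading=30, draw]
  FD 7: (-6.062,0.787) -> (0,4.287) [heading=30, draw]
  -- iteration 6/6 --
  PD: pen down
  LT 150: heading 30 -> 180
  FD 9: (0,4.287) -> (-9,4.287) [heading=180, draw]
  FD 7: (-9,4.287) -> (-16,4.287) [heading=180, draw]
]
Final: pos=(-16,4.287), heading=180, 12 segment(s) drawn

Segment lengths:
  seg 1: (0,0) -> (-7.794,4.5), length = 9
  seg 2: (-7.794,4.5) -> (-13.856,8), length = 7
  seg 3: (-13.856,8) -> (-9.356,0.206), length = 9
  seg 4: (-9.356,0.206) -> (-5.856,-5.856), length = 7
  seg 5: (-5.856,-5.856) -> (-5.856,3.144), length = 9
  seg 6: (-5.856,3.144) -> (-5.856,10.144), length = 7
  seg 7: (-5.856,10.144) -> (-10.356,2.349), length = 9
  seg 8: (-10.356,2.349) -> (-13.856,-3.713), length = 7
  seg 9: (-13.856,-3.713) -> (-6.062,0.787), length = 9
  seg 10: (-6.062,0.787) -> (0,4.287), length = 7
  seg 11: (0,4.287) -> (-9,4.287), length = 9
  seg 12: (-9,4.287) -> (-16,4.287), length = 7
Total = 96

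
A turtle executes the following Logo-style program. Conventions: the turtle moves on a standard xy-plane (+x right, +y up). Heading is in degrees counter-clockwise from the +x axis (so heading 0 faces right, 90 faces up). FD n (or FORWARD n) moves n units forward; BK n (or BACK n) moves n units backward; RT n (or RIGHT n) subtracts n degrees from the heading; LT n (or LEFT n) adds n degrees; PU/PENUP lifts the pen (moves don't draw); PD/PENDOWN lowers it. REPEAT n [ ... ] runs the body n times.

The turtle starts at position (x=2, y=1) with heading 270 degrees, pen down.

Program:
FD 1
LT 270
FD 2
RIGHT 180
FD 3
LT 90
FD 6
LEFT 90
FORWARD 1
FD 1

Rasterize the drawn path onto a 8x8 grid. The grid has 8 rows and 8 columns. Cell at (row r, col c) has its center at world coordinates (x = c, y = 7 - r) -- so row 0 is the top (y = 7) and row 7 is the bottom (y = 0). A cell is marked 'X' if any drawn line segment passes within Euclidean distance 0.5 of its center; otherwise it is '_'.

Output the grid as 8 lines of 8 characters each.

Answer: ________
_XXX____
___X____
___X____
___X____
___X____
__XX____
XXXX____

Derivation:
Segment 0: (2,1) -> (2,0)
Segment 1: (2,0) -> (-0,0)
Segment 2: (-0,0) -> (3,0)
Segment 3: (3,0) -> (3,6)
Segment 4: (3,6) -> (2,6)
Segment 5: (2,6) -> (1,6)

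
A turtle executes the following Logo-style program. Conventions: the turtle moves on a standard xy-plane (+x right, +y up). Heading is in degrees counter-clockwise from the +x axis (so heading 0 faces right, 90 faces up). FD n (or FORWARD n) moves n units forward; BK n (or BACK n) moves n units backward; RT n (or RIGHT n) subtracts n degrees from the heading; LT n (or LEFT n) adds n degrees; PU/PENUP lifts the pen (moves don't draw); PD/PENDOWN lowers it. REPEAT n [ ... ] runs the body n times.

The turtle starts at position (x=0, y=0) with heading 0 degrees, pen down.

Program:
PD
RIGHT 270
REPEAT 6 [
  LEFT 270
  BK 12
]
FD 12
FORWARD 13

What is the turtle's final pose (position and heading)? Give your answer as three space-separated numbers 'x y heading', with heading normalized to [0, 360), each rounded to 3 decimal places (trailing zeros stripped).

Answer: -12 -13 270

Derivation:
Executing turtle program step by step:
Start: pos=(0,0), heading=0, pen down
PD: pen down
RT 270: heading 0 -> 90
REPEAT 6 [
  -- iteration 1/6 --
  LT 270: heading 90 -> 0
  BK 12: (0,0) -> (-12,0) [heading=0, draw]
  -- iteration 2/6 --
  LT 270: heading 0 -> 270
  BK 12: (-12,0) -> (-12,12) [heading=270, draw]
  -- iteration 3/6 --
  LT 270: heading 270 -> 180
  BK 12: (-12,12) -> (0,12) [heading=180, draw]
  -- iteration 4/6 --
  LT 270: heading 180 -> 90
  BK 12: (0,12) -> (0,0) [heading=90, draw]
  -- iteration 5/6 --
  LT 270: heading 90 -> 0
  BK 12: (0,0) -> (-12,0) [heading=0, draw]
  -- iteration 6/6 --
  LT 270: heading 0 -> 270
  BK 12: (-12,0) -> (-12,12) [heading=270, draw]
]
FD 12: (-12,12) -> (-12,0) [heading=270, draw]
FD 13: (-12,0) -> (-12,-13) [heading=270, draw]
Final: pos=(-12,-13), heading=270, 8 segment(s) drawn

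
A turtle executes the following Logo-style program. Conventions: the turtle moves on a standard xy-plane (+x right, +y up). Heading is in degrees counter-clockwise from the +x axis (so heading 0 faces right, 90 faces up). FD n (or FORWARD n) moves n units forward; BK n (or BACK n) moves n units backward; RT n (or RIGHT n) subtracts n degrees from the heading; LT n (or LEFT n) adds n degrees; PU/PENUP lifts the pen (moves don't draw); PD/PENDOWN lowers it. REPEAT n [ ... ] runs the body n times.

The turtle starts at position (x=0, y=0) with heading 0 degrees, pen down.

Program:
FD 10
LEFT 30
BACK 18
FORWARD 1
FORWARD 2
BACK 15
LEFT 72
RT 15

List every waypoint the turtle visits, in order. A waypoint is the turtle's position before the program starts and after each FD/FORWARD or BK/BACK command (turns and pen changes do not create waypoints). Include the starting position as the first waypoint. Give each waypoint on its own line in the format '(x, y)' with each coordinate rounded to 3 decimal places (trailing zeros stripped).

Answer: (0, 0)
(10, 0)
(-5.588, -9)
(-4.722, -8.5)
(-2.99, -7.5)
(-15.981, -15)

Derivation:
Executing turtle program step by step:
Start: pos=(0,0), heading=0, pen down
FD 10: (0,0) -> (10,0) [heading=0, draw]
LT 30: heading 0 -> 30
BK 18: (10,0) -> (-5.588,-9) [heading=30, draw]
FD 1: (-5.588,-9) -> (-4.722,-8.5) [heading=30, draw]
FD 2: (-4.722,-8.5) -> (-2.99,-7.5) [heading=30, draw]
BK 15: (-2.99,-7.5) -> (-15.981,-15) [heading=30, draw]
LT 72: heading 30 -> 102
RT 15: heading 102 -> 87
Final: pos=(-15.981,-15), heading=87, 5 segment(s) drawn
Waypoints (6 total):
(0, 0)
(10, 0)
(-5.588, -9)
(-4.722, -8.5)
(-2.99, -7.5)
(-15.981, -15)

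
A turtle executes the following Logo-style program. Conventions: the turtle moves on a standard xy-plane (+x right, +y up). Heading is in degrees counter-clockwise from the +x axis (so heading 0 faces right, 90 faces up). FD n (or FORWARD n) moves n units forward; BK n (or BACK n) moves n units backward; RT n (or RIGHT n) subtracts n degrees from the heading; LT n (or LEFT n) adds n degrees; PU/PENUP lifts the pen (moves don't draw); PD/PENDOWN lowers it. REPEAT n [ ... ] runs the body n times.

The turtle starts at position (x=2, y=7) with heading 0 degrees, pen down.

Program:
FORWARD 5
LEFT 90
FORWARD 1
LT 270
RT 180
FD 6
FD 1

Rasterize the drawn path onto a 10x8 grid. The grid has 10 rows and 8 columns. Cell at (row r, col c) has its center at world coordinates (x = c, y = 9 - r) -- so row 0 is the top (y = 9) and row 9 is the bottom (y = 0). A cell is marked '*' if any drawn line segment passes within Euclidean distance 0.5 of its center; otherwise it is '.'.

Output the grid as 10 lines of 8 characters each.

Segment 0: (2,7) -> (7,7)
Segment 1: (7,7) -> (7,8)
Segment 2: (7,8) -> (1,8)
Segment 3: (1,8) -> (0,8)

Answer: ........
********
..******
........
........
........
........
........
........
........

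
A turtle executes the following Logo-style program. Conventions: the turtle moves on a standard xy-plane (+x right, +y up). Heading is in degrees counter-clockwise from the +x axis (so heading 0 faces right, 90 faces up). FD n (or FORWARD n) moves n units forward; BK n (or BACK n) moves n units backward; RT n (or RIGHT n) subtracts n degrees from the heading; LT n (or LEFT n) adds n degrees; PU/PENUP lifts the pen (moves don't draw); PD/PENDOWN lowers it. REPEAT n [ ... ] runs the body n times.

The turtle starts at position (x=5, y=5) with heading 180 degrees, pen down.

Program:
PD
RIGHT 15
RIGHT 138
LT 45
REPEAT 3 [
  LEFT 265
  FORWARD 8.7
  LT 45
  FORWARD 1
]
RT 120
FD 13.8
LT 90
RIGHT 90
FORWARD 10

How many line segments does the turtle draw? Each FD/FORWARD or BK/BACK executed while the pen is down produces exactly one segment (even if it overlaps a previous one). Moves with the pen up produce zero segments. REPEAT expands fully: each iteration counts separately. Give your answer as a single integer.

Executing turtle program step by step:
Start: pos=(5,5), heading=180, pen down
PD: pen down
RT 15: heading 180 -> 165
RT 138: heading 165 -> 27
LT 45: heading 27 -> 72
REPEAT 3 [
  -- iteration 1/3 --
  LT 265: heading 72 -> 337
  FD 8.7: (5,5) -> (13.008,1.601) [heading=337, draw]
  LT 45: heading 337 -> 22
  FD 1: (13.008,1.601) -> (13.936,1.975) [heading=22, draw]
  -- iteration 2/3 --
  LT 265: heading 22 -> 287
  FD 8.7: (13.936,1.975) -> (16.479,-6.345) [heading=287, draw]
  LT 45: heading 287 -> 332
  FD 1: (16.479,-6.345) -> (17.362,-6.814) [heading=332, draw]
  -- iteration 3/3 --
  LT 265: heading 332 -> 237
  FD 8.7: (17.362,-6.814) -> (12.624,-14.111) [heading=237, draw]
  LT 45: heading 237 -> 282
  FD 1: (12.624,-14.111) -> (12.832,-15.089) [heading=282, draw]
]
RT 120: heading 282 -> 162
FD 13.8: (12.832,-15.089) -> (-0.293,-10.824) [heading=162, draw]
LT 90: heading 162 -> 252
RT 90: heading 252 -> 162
FD 10: (-0.293,-10.824) -> (-9.803,-7.734) [heading=162, draw]
Final: pos=(-9.803,-7.734), heading=162, 8 segment(s) drawn
Segments drawn: 8

Answer: 8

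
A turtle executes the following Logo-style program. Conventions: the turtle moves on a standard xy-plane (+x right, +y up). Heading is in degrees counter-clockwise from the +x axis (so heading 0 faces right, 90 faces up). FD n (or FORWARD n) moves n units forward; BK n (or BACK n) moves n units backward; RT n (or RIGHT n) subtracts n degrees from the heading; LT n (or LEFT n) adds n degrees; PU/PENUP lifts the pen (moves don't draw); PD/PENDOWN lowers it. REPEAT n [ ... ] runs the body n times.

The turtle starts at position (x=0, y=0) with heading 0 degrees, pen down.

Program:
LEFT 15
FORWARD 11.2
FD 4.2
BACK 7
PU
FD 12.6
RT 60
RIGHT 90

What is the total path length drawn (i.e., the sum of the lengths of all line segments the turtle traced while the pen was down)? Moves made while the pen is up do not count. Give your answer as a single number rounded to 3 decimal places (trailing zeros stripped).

Executing turtle program step by step:
Start: pos=(0,0), heading=0, pen down
LT 15: heading 0 -> 15
FD 11.2: (0,0) -> (10.818,2.899) [heading=15, draw]
FD 4.2: (10.818,2.899) -> (14.875,3.986) [heading=15, draw]
BK 7: (14.875,3.986) -> (8.114,2.174) [heading=15, draw]
PU: pen up
FD 12.6: (8.114,2.174) -> (20.284,5.435) [heading=15, move]
RT 60: heading 15 -> 315
RT 90: heading 315 -> 225
Final: pos=(20.284,5.435), heading=225, 3 segment(s) drawn

Segment lengths:
  seg 1: (0,0) -> (10.818,2.899), length = 11.2
  seg 2: (10.818,2.899) -> (14.875,3.986), length = 4.2
  seg 3: (14.875,3.986) -> (8.114,2.174), length = 7
Total = 22.4

Answer: 22.4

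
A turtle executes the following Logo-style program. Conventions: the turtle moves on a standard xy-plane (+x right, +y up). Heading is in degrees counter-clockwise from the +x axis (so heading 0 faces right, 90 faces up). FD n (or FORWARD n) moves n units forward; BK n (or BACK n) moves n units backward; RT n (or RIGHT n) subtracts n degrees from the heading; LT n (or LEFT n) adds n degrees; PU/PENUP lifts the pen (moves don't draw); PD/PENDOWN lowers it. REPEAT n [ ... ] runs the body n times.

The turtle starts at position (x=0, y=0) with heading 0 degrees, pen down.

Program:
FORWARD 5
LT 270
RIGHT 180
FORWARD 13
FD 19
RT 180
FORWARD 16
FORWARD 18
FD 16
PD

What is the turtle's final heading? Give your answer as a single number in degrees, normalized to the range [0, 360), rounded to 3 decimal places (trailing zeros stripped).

Executing turtle program step by step:
Start: pos=(0,0), heading=0, pen down
FD 5: (0,0) -> (5,0) [heading=0, draw]
LT 270: heading 0 -> 270
RT 180: heading 270 -> 90
FD 13: (5,0) -> (5,13) [heading=90, draw]
FD 19: (5,13) -> (5,32) [heading=90, draw]
RT 180: heading 90 -> 270
FD 16: (5,32) -> (5,16) [heading=270, draw]
FD 18: (5,16) -> (5,-2) [heading=270, draw]
FD 16: (5,-2) -> (5,-18) [heading=270, draw]
PD: pen down
Final: pos=(5,-18), heading=270, 6 segment(s) drawn

Answer: 270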